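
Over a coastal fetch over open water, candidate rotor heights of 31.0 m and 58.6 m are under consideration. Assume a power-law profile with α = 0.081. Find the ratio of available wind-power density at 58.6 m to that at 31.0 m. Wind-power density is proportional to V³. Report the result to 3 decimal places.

Speed ratio: V_B/V_A = (z_B/z_A)^α = (58.6/31.0)^0.081 = (1.8903)^0.081 = 1.05293
Power-density ratio: P_B/P_A = (V_B/V_A)³ = (1.05293)³ = 1.16734

1.167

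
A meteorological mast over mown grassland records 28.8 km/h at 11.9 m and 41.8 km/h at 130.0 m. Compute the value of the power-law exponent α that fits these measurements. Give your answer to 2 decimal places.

α ≈ 0.16

Power law: V₂/V₁ = (z₂/z₁)^α ⇒ α = ln(V₂/V₁) / ln(z₂/z₁)
α = ln(41.8/28.8) / ln(130.0/11.9) = ln(1.4514) / ln(10.9244)
  = 0.37252 / 2.39100 = 0.15580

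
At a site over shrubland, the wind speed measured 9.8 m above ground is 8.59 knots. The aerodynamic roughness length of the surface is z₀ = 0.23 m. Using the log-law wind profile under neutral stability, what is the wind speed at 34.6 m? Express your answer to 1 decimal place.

Log law: V(z) ∝ ln(z/z₀), so V₂/V₁ = ln(z₂/z₀) / ln(z₁/z₀).
ln(34.6/0.23) = 5.0135, ln(9.8/0.23) = 3.7521
V₂ = 8.59 × 5.0135/3.7521 = 8.59 × 1.3362 = 11.4780 knots

11.5 knots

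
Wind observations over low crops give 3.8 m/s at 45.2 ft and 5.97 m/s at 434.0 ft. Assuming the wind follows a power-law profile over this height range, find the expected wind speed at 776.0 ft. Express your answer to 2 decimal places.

First find α: α = ln(V₂/V₁)/ln(z₂/z₁) = ln(5.97/3.8)/ln(434.0/45.2) = 0.45175/2.26195 = 0.1997
Extrapolate from 434.0 ft to 776.0 ft: V₃ = 5.97 × (776.0/434.0)^0.1997 = 5.97 × 1.1231 = 6.7047 m/s

6.70 m/s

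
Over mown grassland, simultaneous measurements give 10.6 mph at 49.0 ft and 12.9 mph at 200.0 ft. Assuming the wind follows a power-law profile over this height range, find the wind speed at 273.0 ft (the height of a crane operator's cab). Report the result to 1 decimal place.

First find α: α = ln(V₂/V₁)/ln(z₂/z₁) = ln(12.9/10.6)/ln(200.0/49.0) = 0.19637/1.40650 = 0.1396
Extrapolate from 200.0 ft to 273.0 ft: V₃ = 12.9 × (273.0/200.0)^0.1396 = 12.9 × 1.0444 = 13.4728 mph

13.5 mph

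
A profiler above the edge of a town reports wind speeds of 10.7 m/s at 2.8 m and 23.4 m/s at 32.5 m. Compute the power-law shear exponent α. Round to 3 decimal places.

α ≈ 0.319

Power law: V₂/V₁ = (z₂/z₁)^α ⇒ α = ln(V₂/V₁) / ln(z₂/z₁)
α = ln(23.4/10.7) / ln(32.5/2.8) = ln(2.1869) / ln(11.6071)
  = 0.78249 / 2.45162 = 0.31917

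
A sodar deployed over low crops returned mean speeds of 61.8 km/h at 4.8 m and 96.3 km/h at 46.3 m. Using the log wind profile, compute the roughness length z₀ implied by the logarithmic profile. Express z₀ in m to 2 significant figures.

Log law: V(z) ∝ ln(z/z₀). With r = V₁/V₂ = 61.8/96.3 = 0.64174,
r · ln(z₂/z₀) = ln(z₁/z₀) ⇒ ln z₀ = (ln z₁ − r·ln z₂)/(1 − r)
ln z₀ = (1.56862 − 0.64174×3.83514) / 0.35826 = -2.4914
z₀ = exp(-2.4914) = 0.08279 m

z₀ ≈ 0.083 m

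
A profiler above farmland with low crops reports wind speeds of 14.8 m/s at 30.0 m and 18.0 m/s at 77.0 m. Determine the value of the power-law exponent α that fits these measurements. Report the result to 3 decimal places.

α ≈ 0.208

Power law: V₂/V₁ = (z₂/z₁)^α ⇒ α = ln(V₂/V₁) / ln(z₂/z₁)
α = ln(18.0/14.8) / ln(77.0/30.0) = ln(1.2162) / ln(2.5667)
  = 0.19574 / 0.94261 = 0.20766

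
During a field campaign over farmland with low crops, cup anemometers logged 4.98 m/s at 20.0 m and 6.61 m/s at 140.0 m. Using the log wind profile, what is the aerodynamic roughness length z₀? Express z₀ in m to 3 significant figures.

z₀ ≈ 0.0524 m

Log law: V(z) ∝ ln(z/z₀). With r = V₁/V₂ = 4.98/6.61 = 0.75340,
r · ln(z₂/z₀) = ln(z₁/z₀) ⇒ ln z₀ = (ln z₁ − r·ln z₂)/(1 − r)
ln z₀ = (2.99573 − 0.75340×4.94164) / 0.24660 = -2.9494
z₀ = exp(-2.9494) = 0.05237 m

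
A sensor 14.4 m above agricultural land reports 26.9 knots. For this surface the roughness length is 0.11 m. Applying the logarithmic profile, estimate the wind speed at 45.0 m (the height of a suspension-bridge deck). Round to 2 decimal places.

Log law: V(z) ∝ ln(z/z₀), so V₂/V₁ = ln(z₂/z₀) / ln(z₁/z₀).
ln(45.0/0.11) = 6.0139, ln(14.4/0.11) = 4.8745
V₂ = 26.9 × 6.0139/4.8745 = 26.9 × 1.2338 = 33.1880 knots

33.19 knots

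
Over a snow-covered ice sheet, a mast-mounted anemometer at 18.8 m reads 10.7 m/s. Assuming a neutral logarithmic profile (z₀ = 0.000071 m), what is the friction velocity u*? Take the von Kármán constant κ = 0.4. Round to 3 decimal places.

Log law: V(z) = (u*/κ) · ln(z/z₀) ⇒ u* = κ · V / ln(z/z₀)
u* = 0.4 × 10.7 / ln(18.8/0.000071) = 0.4 × 10.7 / 12.4867
   = 4.2800 / 12.4867 = 0.3428 m/s

u* ≈ 0.343 m/s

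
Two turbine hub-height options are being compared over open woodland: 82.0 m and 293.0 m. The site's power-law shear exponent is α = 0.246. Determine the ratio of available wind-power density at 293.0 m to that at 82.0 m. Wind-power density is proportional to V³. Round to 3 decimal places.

Speed ratio: V_B/V_A = (z_B/z_A)^α = (293.0/82.0)^0.246 = (3.5732)^0.246 = 1.36789
Power-density ratio: P_B/P_A = (V_B/V_A)³ = (1.36789)³ = 2.55949

2.559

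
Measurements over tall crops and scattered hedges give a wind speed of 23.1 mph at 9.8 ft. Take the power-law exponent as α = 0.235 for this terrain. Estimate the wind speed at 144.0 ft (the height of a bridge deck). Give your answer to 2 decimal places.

Power-law profile: V₂ = V₁ · (z₂/z₁)^α
V₂ = 23.1 × (144.0/9.8)^0.235 = 23.1 × (14.6939)^0.235
    = 23.1 × 1.8805 = 43.4399 mph

43.44 mph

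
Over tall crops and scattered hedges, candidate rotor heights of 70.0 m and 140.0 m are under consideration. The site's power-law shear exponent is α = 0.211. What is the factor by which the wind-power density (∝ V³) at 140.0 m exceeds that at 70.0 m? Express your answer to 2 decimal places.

Speed ratio: V_B/V_A = (z_B/z_A)^α = (140.0/70.0)^0.211 = (2.0000)^0.211 = 1.15749
Power-density ratio: P_B/P_A = (V_B/V_A)³ = (1.15749)³ = 1.55079

1.55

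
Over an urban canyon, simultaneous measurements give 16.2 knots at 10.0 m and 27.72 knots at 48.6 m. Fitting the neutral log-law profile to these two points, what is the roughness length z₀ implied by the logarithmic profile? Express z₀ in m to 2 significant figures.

z₀ ≈ 1.1 m

Log law: V(z) ∝ ln(z/z₀). With r = V₁/V₂ = 16.2/27.72 = 0.58442,
r · ln(z₂/z₀) = ln(z₁/z₀) ⇒ ln z₀ = (ln z₁ − r·ln z₂)/(1 − r)
ln z₀ = (2.30259 − 0.58442×3.88362) / 0.41558 = 0.0792
z₀ = exp(0.0792) = 1.082 m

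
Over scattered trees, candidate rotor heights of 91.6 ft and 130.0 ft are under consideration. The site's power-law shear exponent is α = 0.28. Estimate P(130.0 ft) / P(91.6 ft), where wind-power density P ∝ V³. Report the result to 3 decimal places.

Speed ratio: V_B/V_A = (z_B/z_A)^α = (130.0/91.6)^0.28 = (1.4192)^0.28 = 1.10299
Power-density ratio: P_B/P_A = (V_B/V_A)³ = (1.10299)³ = 1.34190

1.342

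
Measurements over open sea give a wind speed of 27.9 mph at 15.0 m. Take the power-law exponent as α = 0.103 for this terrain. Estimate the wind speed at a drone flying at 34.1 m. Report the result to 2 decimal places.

30.36 mph

Power-law profile: V₂ = V₁ · (z₂/z₁)^α
V₂ = 27.9 × (34.1/15.0)^0.103 = 27.9 × (2.2733)^0.103
    = 27.9 × 1.0883 = 30.3627 mph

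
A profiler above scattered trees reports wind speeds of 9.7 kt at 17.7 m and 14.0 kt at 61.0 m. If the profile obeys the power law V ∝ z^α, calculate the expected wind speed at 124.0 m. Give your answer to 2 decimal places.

First find α: α = ln(V₂/V₁)/ln(z₂/z₁) = ln(14.0/9.7)/ln(61.0/17.7) = 0.36693/1.23731 = 0.2966
Extrapolate from 61.0 m to 124.0 m: V₃ = 14.0 × (124.0/61.0)^0.2966 = 14.0 × 1.2341 = 17.2780 kt

17.28 kt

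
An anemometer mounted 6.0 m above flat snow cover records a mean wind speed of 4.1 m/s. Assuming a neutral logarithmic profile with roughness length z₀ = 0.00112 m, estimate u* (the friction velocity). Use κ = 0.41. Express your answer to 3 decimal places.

Log law: V(z) = (u*/κ) · ln(z/z₀) ⇒ u* = κ · V / ln(z/z₀)
u* = 0.41 × 4.1 / ln(6.0/0.00112) = 0.41 × 4.1 / 8.5862
   = 1.6810 / 8.5862 = 0.1958 m/s

u* ≈ 0.196 m/s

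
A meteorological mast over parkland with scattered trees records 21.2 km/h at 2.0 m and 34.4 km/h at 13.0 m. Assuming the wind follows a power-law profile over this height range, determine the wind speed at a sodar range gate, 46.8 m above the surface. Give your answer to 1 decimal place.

47.9 km/h

First find α: α = ln(V₂/V₁)/ln(z₂/z₁) = ln(34.4/21.2)/ln(13.0/2.0) = 0.48406/1.87180 = 0.2586
Extrapolate from 13.0 m to 46.8 m: V₃ = 34.4 × (46.8/13.0)^0.2586 = 34.4 × 1.3927 = 47.9094 km/h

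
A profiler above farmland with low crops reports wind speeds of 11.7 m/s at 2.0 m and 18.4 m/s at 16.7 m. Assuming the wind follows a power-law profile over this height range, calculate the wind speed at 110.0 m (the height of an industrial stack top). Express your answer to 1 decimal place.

27.5 m/s

First find α: α = ln(V₂/V₁)/ln(z₂/z₁) = ln(18.4/11.7)/ln(16.7/2.0) = 0.45276/2.12226 = 0.2133
Extrapolate from 16.7 m to 110.0 m: V₃ = 18.4 × (110.0/16.7)^0.2133 = 18.4 × 1.4951 = 27.5089 m/s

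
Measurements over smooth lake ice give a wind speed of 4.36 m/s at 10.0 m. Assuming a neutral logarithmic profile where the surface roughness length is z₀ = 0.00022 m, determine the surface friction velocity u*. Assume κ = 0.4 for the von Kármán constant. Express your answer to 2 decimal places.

u* ≈ 0.16 m/s

Log law: V(z) = (u*/κ) · ln(z/z₀) ⇒ u* = κ · V / ln(z/z₀)
u* = 0.4 × 4.36 / ln(10.0/0.00022) = 0.4 × 4.36 / 10.7245
   = 1.7440 / 10.7245 = 0.1626 m/s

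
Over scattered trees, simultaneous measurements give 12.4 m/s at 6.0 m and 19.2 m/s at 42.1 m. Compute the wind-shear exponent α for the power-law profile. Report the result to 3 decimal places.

Power law: V₂/V₁ = (z₂/z₁)^α ⇒ α = ln(V₂/V₁) / ln(z₂/z₁)
α = ln(19.2/12.4) / ln(42.1/6.0) = ln(1.5484) / ln(7.0167)
  = 0.43721 / 1.94829 = 0.22441

α ≈ 0.224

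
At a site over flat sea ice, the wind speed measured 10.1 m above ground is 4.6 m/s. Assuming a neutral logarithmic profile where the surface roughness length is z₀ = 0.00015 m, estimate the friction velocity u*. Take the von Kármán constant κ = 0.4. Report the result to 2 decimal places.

Log law: V(z) = (u*/κ) · ln(z/z₀) ⇒ u* = κ · V / ln(z/z₀)
u* = 0.4 × 4.6 / ln(10.1/0.00015) = 0.4 × 4.6 / 11.1174
   = 1.8400 / 11.1174 = 0.1655 m/s

u* ≈ 0.17 m/s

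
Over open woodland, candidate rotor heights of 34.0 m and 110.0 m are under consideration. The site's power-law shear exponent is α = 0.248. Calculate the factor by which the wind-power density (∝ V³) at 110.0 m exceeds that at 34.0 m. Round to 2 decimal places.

2.40

Speed ratio: V_B/V_A = (z_B/z_A)^α = (110.0/34.0)^0.248 = (3.2353)^0.248 = 1.33801
Power-density ratio: P_B/P_A = (V_B/V_A)³ = (1.33801)³ = 2.39539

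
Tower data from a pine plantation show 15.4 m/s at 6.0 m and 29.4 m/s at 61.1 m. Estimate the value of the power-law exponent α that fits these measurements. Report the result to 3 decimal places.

α ≈ 0.279

Power law: V₂/V₁ = (z₂/z₁)^α ⇒ α = ln(V₂/V₁) / ln(z₂/z₁)
α = ln(29.4/15.4) / ln(61.1/6.0) = ln(1.9091) / ln(10.1833)
  = 0.64663 / 2.32075 = 0.27863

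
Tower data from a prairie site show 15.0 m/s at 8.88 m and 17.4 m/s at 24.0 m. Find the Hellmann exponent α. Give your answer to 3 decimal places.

Power law: V₂/V₁ = (z₂/z₁)^α ⇒ α = ln(V₂/V₁) / ln(z₂/z₁)
α = ln(17.4/15.0) / ln(24.0/8.88) = ln(1.1600) / ln(2.7027)
  = 0.14842 / 0.99425 = 0.14928

α ≈ 0.149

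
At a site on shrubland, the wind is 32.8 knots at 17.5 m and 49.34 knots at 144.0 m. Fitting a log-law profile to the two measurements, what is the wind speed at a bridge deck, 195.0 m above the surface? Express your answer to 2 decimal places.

51.72 knots

Log law: V ∝ ln(z/z₀). From the pair, with r = V₁/V₂ = 0.66478,
ln z₀ = (ln z₁ − r·ln z₂)/(1 − r) = (2.8622 − 0.66478×4.9698)/0.33522 = -1.3173 → z₀ = 0.2678 m
V₃ = V₁ · ln(z₃/z₀)/ln(z₁/z₀) = 32.8 × 6.5903/4.1795 = 51.7193 knots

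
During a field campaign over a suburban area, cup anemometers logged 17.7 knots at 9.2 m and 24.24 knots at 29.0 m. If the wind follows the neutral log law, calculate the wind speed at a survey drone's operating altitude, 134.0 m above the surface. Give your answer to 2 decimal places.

32.96 knots

Log law: V ∝ ln(z/z₀). From the pair, with r = V₁/V₂ = 0.73020,
ln z₀ = (ln z₁ − r·ln z₂)/(1 − r) = (2.2192 − 0.73020×3.3673)/0.26980 = -0.8880 → z₀ = 0.4115 m
V₃ = V₁ · ln(z₃/z₀)/ln(z₁/z₀) = 17.7 × 5.7859/3.1072 = 32.9586 knots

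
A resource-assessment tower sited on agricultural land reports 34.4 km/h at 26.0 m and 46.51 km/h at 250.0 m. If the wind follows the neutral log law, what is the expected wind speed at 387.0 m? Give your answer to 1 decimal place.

48.8 km/h

Log law: V ∝ ln(z/z₀). From the pair, with r = V₁/V₂ = 0.73963,
ln z₀ = (ln z₁ − r·ln z₂)/(1 − r) = (3.2581 − 0.73963×5.5215)/0.26037 = -3.1713 → z₀ = 0.04195 m
V₃ = V₁ · ln(z₃/z₀)/ln(z₁/z₀) = 34.4 × 9.1297/6.4294 = 48.8479 km/h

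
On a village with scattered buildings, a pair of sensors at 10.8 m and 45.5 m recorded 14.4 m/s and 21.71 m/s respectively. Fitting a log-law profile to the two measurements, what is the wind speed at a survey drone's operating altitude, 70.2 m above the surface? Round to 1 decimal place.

Log law: V ∝ ln(z/z₀). From the pair, with r = V₁/V₂ = 0.66329,
ln z₀ = (ln z₁ − r·ln z₂)/(1 − r) = (2.3795 − 0.66329×3.8177)/0.33671 = -0.4535 → z₀ = 0.6354 m
V₃ = V₁ · ln(z₃/z₀)/ln(z₁/z₀) = 14.4 × 4.7049/2.8330 = 23.9141 m/s

23.9 m/s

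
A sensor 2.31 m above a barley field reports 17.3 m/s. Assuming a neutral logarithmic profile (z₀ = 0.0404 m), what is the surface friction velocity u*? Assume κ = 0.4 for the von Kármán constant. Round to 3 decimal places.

Log law: V(z) = (u*/κ) · ln(z/z₀) ⇒ u* = κ · V / ln(z/z₀)
u* = 0.4 × 17.3 / ln(2.31/0.0404) = 0.4 × 17.3 / 4.0462
   = 6.9200 / 4.0462 = 1.7103 m/s

u* ≈ 1.710 m/s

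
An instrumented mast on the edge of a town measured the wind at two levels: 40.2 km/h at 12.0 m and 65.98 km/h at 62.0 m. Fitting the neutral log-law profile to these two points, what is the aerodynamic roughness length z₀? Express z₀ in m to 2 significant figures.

Log law: V(z) ∝ ln(z/z₀). With r = V₁/V₂ = 40.2/65.98 = 0.60928,
r · ln(z₂/z₀) = ln(z₁/z₀) ⇒ ln z₀ = (ln z₁ − r·ln z₂)/(1 − r)
ln z₀ = (2.48491 − 0.60928×4.12713) / 0.39072 = -0.0759
z₀ = exp(-0.0759) = 0.9269 m

z₀ ≈ 0.93 m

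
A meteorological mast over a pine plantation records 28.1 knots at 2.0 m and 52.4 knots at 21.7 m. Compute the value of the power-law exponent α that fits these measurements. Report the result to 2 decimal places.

Power law: V₂/V₁ = (z₂/z₁)^α ⇒ α = ln(V₂/V₁) / ln(z₂/z₁)
α = ln(52.4/28.1) / ln(21.7/2.0) = ln(1.8648) / ln(10.8500)
  = 0.62314 / 2.38417 = 0.26136

α ≈ 0.26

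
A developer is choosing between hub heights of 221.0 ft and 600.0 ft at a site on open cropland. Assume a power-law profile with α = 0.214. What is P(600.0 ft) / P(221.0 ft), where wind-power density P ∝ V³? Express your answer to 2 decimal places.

1.90

Speed ratio: V_B/V_A = (z_B/z_A)^α = (600.0/221.0)^0.214 = (2.7149)^0.214 = 1.23830
Power-density ratio: P_B/P_A = (V_B/V_A)³ = (1.23830)³ = 1.89877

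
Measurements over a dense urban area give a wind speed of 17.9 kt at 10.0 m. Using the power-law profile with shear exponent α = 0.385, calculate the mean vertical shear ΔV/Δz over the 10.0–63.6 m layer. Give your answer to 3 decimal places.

0.347 kt/m

Power law: V₂ = V₁ · (z₂/z₁)^α = 17.9 × (6.3600)^0.385 = 36.4909 kt
ΔV/Δz = (36.4909 − 17.9)/(63.6 − 10.0) = 18.5909/53.6000 = 0.34684 kt/m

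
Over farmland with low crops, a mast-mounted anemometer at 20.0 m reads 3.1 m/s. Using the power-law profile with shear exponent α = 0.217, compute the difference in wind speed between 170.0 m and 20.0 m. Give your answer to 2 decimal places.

Power law: V₂ = V₁ · (z₂/z₁)^α = 3.1 × (8.5000)^0.217 = 4.9323 m/s
ΔV = 4.9323 − 3.1 = 1.8323 m/s

1.83 m/s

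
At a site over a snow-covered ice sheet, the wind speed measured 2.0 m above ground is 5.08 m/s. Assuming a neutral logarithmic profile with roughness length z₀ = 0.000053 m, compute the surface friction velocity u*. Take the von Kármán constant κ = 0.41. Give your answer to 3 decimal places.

Log law: V(z) = (u*/κ) · ln(z/z₀) ⇒ u* = κ · V / ln(z/z₀)
u* = 0.41 × 5.08 / ln(2.0/0.000053) = 0.41 × 5.08 / 10.5384
   = 2.0828 / 10.5384 = 0.1976 m/s

u* ≈ 0.198 m/s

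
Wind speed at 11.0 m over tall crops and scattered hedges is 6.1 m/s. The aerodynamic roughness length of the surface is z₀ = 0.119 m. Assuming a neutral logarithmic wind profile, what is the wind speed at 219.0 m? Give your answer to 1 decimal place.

10.1 m/s

Log law: V(z) ∝ ln(z/z₀), so V₂/V₁ = ln(z₂/z₀) / ln(z₁/z₀).
ln(219.0/0.119) = 7.5177, ln(11.0/0.119) = 4.5265
V₂ = 6.1 × 7.5177/4.5265 = 6.1 × 1.6608 = 10.1309 m/s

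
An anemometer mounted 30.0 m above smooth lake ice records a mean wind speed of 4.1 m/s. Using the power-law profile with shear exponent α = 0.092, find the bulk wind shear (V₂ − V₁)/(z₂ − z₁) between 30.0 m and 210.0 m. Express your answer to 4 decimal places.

0.0045 m/s/m

Power law: V₂ = V₁ · (z₂/z₁)^α = 4.1 × (7.0000)^0.092 = 4.9038 m/s
ΔV/Δz = (4.9038 − 4.1)/(210.0 − 30.0) = 0.8038/180.0000 = 0.00447 m/s/m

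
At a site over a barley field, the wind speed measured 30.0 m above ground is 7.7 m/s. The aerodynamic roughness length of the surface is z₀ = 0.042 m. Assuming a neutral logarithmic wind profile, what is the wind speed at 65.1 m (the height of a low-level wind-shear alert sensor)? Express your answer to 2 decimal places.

Log law: V(z) ∝ ln(z/z₀), so V₂/V₁ = ln(z₂/z₀) / ln(z₁/z₀).
ln(65.1/0.042) = 7.3460, ln(30.0/0.042) = 6.5713
V₂ = 7.7 × 7.3460/6.5713 = 7.7 × 1.1179 = 8.6078 m/s

8.61 m/s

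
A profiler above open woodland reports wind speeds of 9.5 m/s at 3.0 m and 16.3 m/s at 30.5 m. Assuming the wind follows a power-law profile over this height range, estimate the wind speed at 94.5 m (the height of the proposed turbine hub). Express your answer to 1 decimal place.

21.2 m/s

First find α: α = ln(V₂/V₁)/ln(z₂/z₁) = ln(16.3/9.5)/ln(30.5/3.0) = 0.53987/2.31911 = 0.2328
Extrapolate from 30.5 m to 94.5 m: V₃ = 16.3 × (94.5/30.5)^0.2328 = 16.3 × 1.3012 = 21.2090 m/s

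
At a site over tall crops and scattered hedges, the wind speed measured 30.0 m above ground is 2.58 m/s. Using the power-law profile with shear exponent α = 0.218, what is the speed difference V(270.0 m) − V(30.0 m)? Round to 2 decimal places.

1.59 m/s

Power law: V₂ = V₁ · (z₂/z₁)^α = 2.58 × (9.0000)^0.218 = 4.1653 m/s
ΔV = 4.1653 − 2.58 = 1.5853 m/s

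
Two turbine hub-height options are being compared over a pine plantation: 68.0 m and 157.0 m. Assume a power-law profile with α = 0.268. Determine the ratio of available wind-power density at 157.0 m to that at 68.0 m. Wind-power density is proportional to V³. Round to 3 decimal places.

Speed ratio: V_B/V_A = (z_B/z_A)^α = (157.0/68.0)^0.268 = (2.3088)^0.268 = 1.25138
Power-density ratio: P_B/P_A = (V_B/V_A)³ = (1.25138)³ = 1.95959

1.960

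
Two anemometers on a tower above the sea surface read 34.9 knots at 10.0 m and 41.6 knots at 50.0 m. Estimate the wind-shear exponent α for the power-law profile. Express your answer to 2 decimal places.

α ≈ 0.11

Power law: V₂/V₁ = (z₂/z₁)^α ⇒ α = ln(V₂/V₁) / ln(z₂/z₁)
α = ln(41.6/34.9) / ln(50.0/10.0) = ln(1.1920) / ln(5.0000)
  = 0.17561 / 1.60944 = 0.10911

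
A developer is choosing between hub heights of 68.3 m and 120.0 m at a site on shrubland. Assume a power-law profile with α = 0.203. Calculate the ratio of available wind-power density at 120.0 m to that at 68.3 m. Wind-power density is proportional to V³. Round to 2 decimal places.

1.41

Speed ratio: V_B/V_A = (z_B/z_A)^α = (120.0/68.3)^0.203 = (1.7570)^0.203 = 1.12121
Power-density ratio: P_B/P_A = (V_B/V_A)³ = (1.12121)³ = 1.40948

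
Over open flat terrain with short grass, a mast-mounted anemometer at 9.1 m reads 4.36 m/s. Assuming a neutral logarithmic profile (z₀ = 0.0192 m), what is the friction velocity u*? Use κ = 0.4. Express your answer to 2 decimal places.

Log law: V(z) = (u*/κ) · ln(z/z₀) ⇒ u* = κ · V / ln(z/z₀)
u* = 0.4 × 4.36 / ln(9.1/0.0192) = 0.4 × 4.36 / 6.1611
   = 1.7440 / 6.1611 = 0.2831 m/s

u* ≈ 0.28 m/s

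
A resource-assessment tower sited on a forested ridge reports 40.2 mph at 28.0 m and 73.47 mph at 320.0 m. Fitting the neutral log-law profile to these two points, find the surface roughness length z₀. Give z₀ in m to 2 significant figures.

Log law: V(z) ∝ ln(z/z₀). With r = V₁/V₂ = 40.2/73.47 = 0.54716,
r · ln(z₂/z₀) = ln(z₁/z₀) ⇒ ln z₀ = (ln z₁ − r·ln z₂)/(1 − r)
ln z₀ = (3.33220 − 0.54716×5.76832) / 0.45284 = 0.3887
z₀ = exp(0.3887) = 1.475 m

z₀ ≈ 1.5 m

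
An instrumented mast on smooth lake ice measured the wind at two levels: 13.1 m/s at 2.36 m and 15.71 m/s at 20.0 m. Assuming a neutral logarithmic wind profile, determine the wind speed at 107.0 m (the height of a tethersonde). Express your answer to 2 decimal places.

Log law: V ∝ ln(z/z₀). From the pair, with r = V₁/V₂ = 0.83386,
ln z₀ = (ln z₁ − r·ln z₂)/(1 − r) = (0.8587 − 0.83386×2.9957)/0.16614 = -9.8676 → z₀ = 0.00005183 m
V₃ = V₁ · ln(z₃/z₀)/ln(z₁/z₀) = 13.1 × 14.5405/10.7263 = 17.7582 m/s

17.76 m/s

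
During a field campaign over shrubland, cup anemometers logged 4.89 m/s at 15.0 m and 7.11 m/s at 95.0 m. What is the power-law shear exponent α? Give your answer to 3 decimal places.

Power law: V₂/V₁ = (z₂/z₁)^α ⇒ α = ln(V₂/V₁) / ln(z₂/z₁)
α = ln(7.11/4.89) / ln(95.0/15.0) = ln(1.4540) / ln(6.3333)
  = 0.37431 / 1.84583 = 0.20279

α ≈ 0.203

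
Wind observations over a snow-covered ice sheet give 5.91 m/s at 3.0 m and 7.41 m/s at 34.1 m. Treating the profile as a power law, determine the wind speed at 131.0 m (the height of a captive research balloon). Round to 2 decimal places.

First find α: α = ln(V₂/V₁)/ln(z₂/z₁) = ln(7.41/5.91)/ln(34.1/3.0) = 0.22618/2.43069 = 0.0931
Extrapolate from 34.1 m to 131.0 m: V₃ = 7.41 × (131.0/34.1)^0.0931 = 7.41 × 1.1334 = 8.3987 m/s

8.40 m/s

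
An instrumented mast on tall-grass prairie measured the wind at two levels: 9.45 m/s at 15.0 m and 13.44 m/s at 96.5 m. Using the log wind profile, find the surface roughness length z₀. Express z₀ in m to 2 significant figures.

z₀ ≈ 0.18 m

Log law: V(z) ∝ ln(z/z₀). With r = V₁/V₂ = 9.45/13.44 = 0.70312,
r · ln(z₂/z₀) = ln(z₁/z₀) ⇒ ln z₀ = (ln z₁ − r·ln z₂)/(1 − r)
ln z₀ = (2.70805 − 0.70312×4.56954) / 0.29688 = -1.7007
z₀ = exp(-1.7007) = 0.1825 m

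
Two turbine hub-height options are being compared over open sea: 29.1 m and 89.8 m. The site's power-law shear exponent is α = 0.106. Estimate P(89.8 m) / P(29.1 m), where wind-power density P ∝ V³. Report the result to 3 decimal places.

Speed ratio: V_B/V_A = (z_B/z_A)^α = (89.8/29.1)^0.106 = (3.0859)^0.106 = 1.12687
Power-density ratio: P_B/P_A = (V_B/V_A)³ = (1.12687)³ = 1.43095

1.431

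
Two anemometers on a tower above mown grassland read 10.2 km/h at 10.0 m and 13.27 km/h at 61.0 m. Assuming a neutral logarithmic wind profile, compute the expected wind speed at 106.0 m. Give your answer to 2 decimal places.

14.21 km/h

Log law: V ∝ ln(z/z₀). From the pair, with r = V₁/V₂ = 0.76865,
ln z₀ = (ln z₁ − r·ln z₂)/(1 − r) = (2.3026 − 0.76865×4.1109)/0.23135 = -3.7054 → z₀ = 0.02459 m
V₃ = V₁ · ln(z₃/z₀)/ln(z₁/z₀) = 10.2 × 8.3688/6.0080 = 14.2081 km/h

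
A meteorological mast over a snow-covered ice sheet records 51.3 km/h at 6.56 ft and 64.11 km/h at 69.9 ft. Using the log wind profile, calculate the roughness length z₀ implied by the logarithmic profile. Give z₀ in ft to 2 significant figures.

Log law: V(z) ∝ ln(z/z₀). With r = V₁/V₂ = 51.3/64.11 = 0.80019,
r · ln(z₂/z₀) = ln(z₁/z₀) ⇒ ln z₀ = (ln z₁ − r·ln z₂)/(1 − r)
ln z₀ = (1.88099 − 0.80019×4.24707) / 0.19981 = -7.5944
z₀ = exp(-7.5944) = 0.0005033 ft

z₀ ≈ 0.00050 ft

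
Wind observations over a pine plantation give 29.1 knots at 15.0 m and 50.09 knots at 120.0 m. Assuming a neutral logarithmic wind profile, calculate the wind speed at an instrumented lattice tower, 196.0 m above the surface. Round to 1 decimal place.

Log law: V ∝ ln(z/z₀). From the pair, with r = V₁/V₂ = 0.58095,
ln z₀ = (ln z₁ − r·ln z₂)/(1 − r) = (2.7081 − 0.58095×4.7875)/0.41905 = -0.1748 → z₀ = 0.8396 m
V₃ = V₁ · ln(z₃/z₀)/ln(z₁/z₀) = 29.1 × 5.4529/2.8829 = 55.0424 knots

55.0 knots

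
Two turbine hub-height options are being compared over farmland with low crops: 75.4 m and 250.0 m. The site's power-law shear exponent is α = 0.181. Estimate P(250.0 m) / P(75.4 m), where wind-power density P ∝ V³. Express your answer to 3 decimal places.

Speed ratio: V_B/V_A = (z_B/z_A)^α = (250.0/75.4)^0.181 = (3.3156)^0.181 = 1.24229
Power-density ratio: P_B/P_A = (V_B/V_A)³ = (1.24229)³ = 1.91721

1.917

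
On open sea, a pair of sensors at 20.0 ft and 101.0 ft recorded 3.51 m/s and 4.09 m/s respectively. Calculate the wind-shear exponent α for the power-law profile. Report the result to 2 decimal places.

Power law: V₂/V₁ = (z₂/z₁)^α ⇒ α = ln(V₂/V₁) / ln(z₂/z₁)
α = ln(4.09/3.51) / ln(101.0/20.0) = ln(1.1652) / ln(5.0500)
  = 0.15293 / 1.61939 = 0.09444

α ≈ 0.09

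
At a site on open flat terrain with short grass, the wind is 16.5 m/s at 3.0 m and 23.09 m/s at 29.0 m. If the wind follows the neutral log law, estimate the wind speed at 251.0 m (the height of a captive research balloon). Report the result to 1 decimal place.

Log law: V ∝ ln(z/z₀). From the pair, with r = V₁/V₂ = 0.71460,
ln z₀ = (ln z₁ − r·ln z₂)/(1 − r) = (1.0986 − 0.71460×3.3673)/0.28540 = -4.5817 → z₀ = 0.01024 m
V₃ = V₁ · ln(z₃/z₀)/ln(z₁/z₀) = 16.5 × 10.1072/5.6803 = 29.3589 m/s

29.4 m/s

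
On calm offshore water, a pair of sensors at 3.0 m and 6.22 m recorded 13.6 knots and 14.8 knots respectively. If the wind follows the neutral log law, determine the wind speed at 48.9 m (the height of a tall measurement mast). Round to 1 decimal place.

18.2 knots

Log law: V ∝ ln(z/z₀). From the pair, with r = V₁/V₂ = 0.91892,
ln z₀ = (ln z₁ − r·ln z₂)/(1 − r) = (1.0986 − 0.91892×1.8278)/0.08108 = -7.1652 → z₀ = 0.0007730 m
V₃ = V₁ · ln(z₃/z₀)/ln(z₁/z₀) = 13.6 × 11.0550/8.2638 = 18.1935 knots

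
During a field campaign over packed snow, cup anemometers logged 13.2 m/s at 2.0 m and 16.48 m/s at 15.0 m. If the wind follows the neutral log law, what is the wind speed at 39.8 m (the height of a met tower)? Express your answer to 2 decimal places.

18.07 m/s

Log law: V ∝ ln(z/z₀). From the pair, with r = V₁/V₂ = 0.80097,
ln z₀ = (ln z₁ − r·ln z₂)/(1 − r) = (0.6931 − 0.80097×2.7081)/0.19903 = -7.4156 → z₀ = 0.0006018 m
V₃ = V₁ · ln(z₃/z₀)/ln(z₁/z₀) = 13.2 × 11.0995/8.1088 = 18.0685 m/s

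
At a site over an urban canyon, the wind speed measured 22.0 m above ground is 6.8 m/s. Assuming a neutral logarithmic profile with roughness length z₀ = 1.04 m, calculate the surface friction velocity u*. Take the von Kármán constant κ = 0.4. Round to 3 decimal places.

Log law: V(z) = (u*/κ) · ln(z/z₀) ⇒ u* = κ · V / ln(z/z₀)
u* = 0.4 × 6.8 / ln(22.0/1.04) = 0.4 × 6.8 / 3.0518
   = 2.7200 / 3.0518 = 0.8913 m/s

u* ≈ 0.891 m/s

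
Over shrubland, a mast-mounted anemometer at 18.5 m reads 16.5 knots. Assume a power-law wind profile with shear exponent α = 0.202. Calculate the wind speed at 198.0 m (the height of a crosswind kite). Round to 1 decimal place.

Power-law profile: V₂ = V₁ · (z₂/z₁)^α
V₂ = 16.5 × (198.0/18.5)^0.202 = 16.5 × (10.7027)^0.202
    = 16.5 × 1.6142 = 26.6343 knots

26.6 knots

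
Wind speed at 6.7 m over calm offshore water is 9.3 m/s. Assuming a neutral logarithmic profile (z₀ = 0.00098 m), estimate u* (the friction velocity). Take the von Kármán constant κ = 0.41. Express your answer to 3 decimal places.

Log law: V(z) = (u*/κ) · ln(z/z₀) ⇒ u* = κ · V / ln(z/z₀)
u* = 0.41 × 9.3 / ln(6.7/0.00098) = 0.41 × 9.3 / 8.8301
   = 3.8130 / 8.8301 = 0.4318 m/s

u* ≈ 0.432 m/s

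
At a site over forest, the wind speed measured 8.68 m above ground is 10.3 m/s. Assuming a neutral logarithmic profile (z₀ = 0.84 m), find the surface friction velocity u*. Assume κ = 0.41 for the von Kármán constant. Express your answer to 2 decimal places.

u* ≈ 1.81 m/s

Log law: V(z) = (u*/κ) · ln(z/z₀) ⇒ u* = κ · V / ln(z/z₀)
u* = 0.41 × 10.3 / ln(8.68/0.84) = 0.41 × 10.3 / 2.3354
   = 4.2230 / 2.3354 = 1.8083 m/s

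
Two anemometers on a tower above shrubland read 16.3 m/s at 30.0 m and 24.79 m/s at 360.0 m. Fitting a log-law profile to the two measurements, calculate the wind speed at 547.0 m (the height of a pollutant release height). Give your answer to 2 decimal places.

Log law: V ∝ ln(z/z₀). From the pair, with r = V₁/V₂ = 0.65752,
ln z₀ = (ln z₁ − r·ln z₂)/(1 − r) = (3.4012 − 0.65752×5.8861)/0.34248 = -1.3696 → z₀ = 0.2542 m
V₃ = V₁ · ln(z₃/z₀)/ln(z₁/z₀) = 16.3 × 7.6740/4.7708 = 26.2193 m/s

26.22 m/s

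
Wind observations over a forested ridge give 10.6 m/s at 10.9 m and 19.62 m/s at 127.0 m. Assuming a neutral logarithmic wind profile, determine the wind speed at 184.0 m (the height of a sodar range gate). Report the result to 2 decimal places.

20.98 m/s

Log law: V ∝ ln(z/z₀). From the pair, with r = V₁/V₂ = 0.54027,
ln z₀ = (ln z₁ − r·ln z₂)/(1 − r) = (2.3888 − 0.54027×4.8442)/0.45973 = -0.4968 → z₀ = 0.6085 m
V₃ = V₁ · ln(z₃/z₀)/ln(z₁/z₀) = 10.6 × 5.7117/2.8855 = 20.9819 m/s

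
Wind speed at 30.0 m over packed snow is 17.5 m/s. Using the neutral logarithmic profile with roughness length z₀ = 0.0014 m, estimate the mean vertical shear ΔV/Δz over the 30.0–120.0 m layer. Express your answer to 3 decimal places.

Log law: V₂ = V₁ · ln(z₂/z₀)/ln(z₁/z₀) = 17.5 × 11.3588/9.9725 = 19.9327 m/s
ΔV/Δz = (19.9327 − 17.5)/(120.0 − 30.0) = 2.4327/90.0000 = 0.02703 m/s/m

0.027 m/s/m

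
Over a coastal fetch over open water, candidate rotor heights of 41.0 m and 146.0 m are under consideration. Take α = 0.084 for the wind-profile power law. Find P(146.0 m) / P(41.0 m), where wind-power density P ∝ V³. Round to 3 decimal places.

1.377

Speed ratio: V_B/V_A = (z_B/z_A)^α = (146.0/41.0)^0.084 = (3.5610)^0.084 = 1.11258
Power-density ratio: P_B/P_A = (V_B/V_A)³ = (1.11258)³ = 1.37719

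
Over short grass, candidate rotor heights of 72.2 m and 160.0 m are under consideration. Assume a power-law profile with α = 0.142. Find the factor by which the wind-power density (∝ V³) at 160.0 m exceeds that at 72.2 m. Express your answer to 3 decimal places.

Speed ratio: V_B/V_A = (z_B/z_A)^α = (160.0/72.2)^0.142 = (2.2161)^0.142 = 1.11963
Power-density ratio: P_B/P_A = (V_B/V_A)³ = (1.11963)³ = 1.40352

1.404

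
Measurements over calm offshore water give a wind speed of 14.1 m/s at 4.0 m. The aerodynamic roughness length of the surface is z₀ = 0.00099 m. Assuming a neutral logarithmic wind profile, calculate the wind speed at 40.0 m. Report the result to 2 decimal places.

18.01 m/s

Log law: V(z) ∝ ln(z/z₀), so V₂/V₁ = ln(z₂/z₀) / ln(z₁/z₀).
ln(40.0/0.00099) = 10.6067, ln(4.0/0.00099) = 8.3041
V₂ = 14.1 × 10.6067/8.3041 = 14.1 × 1.2773 = 18.0097 m/s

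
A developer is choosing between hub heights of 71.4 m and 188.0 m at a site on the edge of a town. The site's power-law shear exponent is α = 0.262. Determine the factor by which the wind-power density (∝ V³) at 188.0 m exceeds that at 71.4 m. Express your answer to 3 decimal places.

Speed ratio: V_B/V_A = (z_B/z_A)^α = (188.0/71.4)^0.262 = (2.6331)^0.262 = 1.28873
Power-density ratio: P_B/P_A = (V_B/V_A)³ = (1.28873)³ = 2.14033

2.140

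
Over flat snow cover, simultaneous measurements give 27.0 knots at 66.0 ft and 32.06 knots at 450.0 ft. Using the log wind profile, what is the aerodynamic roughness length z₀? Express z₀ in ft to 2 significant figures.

Log law: V(z) ∝ ln(z/z₀). With r = V₁/V₂ = 27.0/32.06 = 0.84217,
r · ln(z₂/z₀) = ln(z₁/z₀) ⇒ ln z₀ = (ln z₁ − r·ln z₂)/(1 − r)
ln z₀ = (4.18965 − 0.84217×6.10925) / 0.15783 = -6.0532
z₀ = exp(-6.0532) = 0.002350 ft

z₀ ≈ 0.0024 ft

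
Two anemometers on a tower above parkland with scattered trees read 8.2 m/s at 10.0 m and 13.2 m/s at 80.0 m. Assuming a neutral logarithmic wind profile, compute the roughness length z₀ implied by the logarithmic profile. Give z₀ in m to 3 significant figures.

z₀ ≈ 0.330 m

Log law: V(z) ∝ ln(z/z₀). With r = V₁/V₂ = 8.2/13.2 = 0.62121,
r · ln(z₂/z₀) = ln(z₁/z₀) ⇒ ln z₀ = (ln z₁ − r·ln z₂)/(1 − r)
ln z₀ = (2.30259 − 0.62121×4.38203) / 0.37879 = -1.1077
z₀ = exp(-1.1077) = 0.3303 m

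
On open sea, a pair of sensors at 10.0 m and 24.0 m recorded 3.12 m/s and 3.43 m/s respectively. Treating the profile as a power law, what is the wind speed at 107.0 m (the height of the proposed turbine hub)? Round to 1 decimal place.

First find α: α = ln(V₂/V₁)/ln(z₂/z₁) = ln(3.43/3.12)/ln(24.0/10.0) = 0.09473/0.87547 = 0.1082
Extrapolate from 24.0 m to 107.0 m: V₃ = 3.43 × (107.0/24.0)^0.1082 = 3.43 × 1.1756 = 4.0321 m/s

4.0 m/s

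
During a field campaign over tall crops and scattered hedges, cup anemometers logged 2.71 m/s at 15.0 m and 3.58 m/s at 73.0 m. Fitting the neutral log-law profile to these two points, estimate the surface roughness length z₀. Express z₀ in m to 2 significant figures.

z₀ ≈ 0.11 m

Log law: V(z) ∝ ln(z/z₀). With r = V₁/V₂ = 2.71/3.58 = 0.75698,
r · ln(z₂/z₀) = ln(z₁/z₀) ⇒ ln z₀ = (ln z₁ − r·ln z₂)/(1 − r)
ln z₀ = (2.70805 − 0.75698×4.29046) / 0.24302 = -2.2211
z₀ = exp(-2.2211) = 0.1085 m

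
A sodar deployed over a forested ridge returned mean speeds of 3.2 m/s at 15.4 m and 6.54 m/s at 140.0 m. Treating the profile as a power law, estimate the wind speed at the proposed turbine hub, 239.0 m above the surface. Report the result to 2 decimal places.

First find α: α = ln(V₂/V₁)/ln(z₂/z₁) = ln(6.54/3.2)/ln(140.0/15.4) = 0.71479/2.20727 = 0.3238
Extrapolate from 140.0 m to 239.0 m: V₃ = 6.54 × (239.0/140.0)^0.3238 = 6.54 × 1.1891 = 7.7767 m/s

7.78 m/s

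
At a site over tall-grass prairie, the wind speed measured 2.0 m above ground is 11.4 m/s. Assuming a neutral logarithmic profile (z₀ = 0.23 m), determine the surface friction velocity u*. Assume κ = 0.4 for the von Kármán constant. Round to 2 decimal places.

u* ≈ 2.11 m/s

Log law: V(z) = (u*/κ) · ln(z/z₀) ⇒ u* = κ · V / ln(z/z₀)
u* = 0.4 × 11.4 / ln(2.0/0.23) = 0.4 × 11.4 / 2.1628
   = 4.5600 / 2.1628 = 2.1084 m/s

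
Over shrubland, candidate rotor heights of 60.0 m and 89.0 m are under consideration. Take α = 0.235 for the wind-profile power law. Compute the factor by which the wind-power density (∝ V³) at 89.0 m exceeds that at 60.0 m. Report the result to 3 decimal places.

Speed ratio: V_B/V_A = (z_B/z_A)^α = (89.0/60.0)^0.235 = (1.4833)^0.235 = 1.09709
Power-density ratio: P_B/P_A = (V_B/V_A)³ = (1.09709)³ = 1.32045

1.320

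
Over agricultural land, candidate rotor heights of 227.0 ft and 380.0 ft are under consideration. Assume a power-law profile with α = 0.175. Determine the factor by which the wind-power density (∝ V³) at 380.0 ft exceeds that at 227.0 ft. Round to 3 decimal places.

Speed ratio: V_B/V_A = (z_B/z_A)^α = (380.0/227.0)^0.175 = (1.6740)^0.175 = 1.09435
Power-density ratio: P_B/P_A = (V_B/V_A)³ = (1.09435)³ = 1.31061

1.311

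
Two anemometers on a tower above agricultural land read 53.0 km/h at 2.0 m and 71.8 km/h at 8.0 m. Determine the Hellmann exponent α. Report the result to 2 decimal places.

α ≈ 0.22

Power law: V₂/V₁ = (z₂/z₁)^α ⇒ α = ln(V₂/V₁) / ln(z₂/z₁)
α = ln(71.8/53.0) / ln(8.0/2.0) = ln(1.3547) / ln(4.0000)
  = 0.30359 / 1.38629 = 0.21900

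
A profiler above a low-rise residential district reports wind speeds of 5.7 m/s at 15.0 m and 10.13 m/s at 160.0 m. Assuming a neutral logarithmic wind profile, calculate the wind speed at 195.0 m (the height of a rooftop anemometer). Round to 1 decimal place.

10.5 m/s

Log law: V ∝ ln(z/z₀). From the pair, with r = V₁/V₂ = 0.56269,
ln z₀ = (ln z₁ − r·ln z₂)/(1 − r) = (2.7081 − 0.56269×5.0752)/0.43731 = -0.3377 → z₀ = 0.7134 m
V₃ = V₁ · ln(z₃/z₀)/ln(z₁/z₀) = 5.7 × 5.6107/3.0457 = 10.5002 m/s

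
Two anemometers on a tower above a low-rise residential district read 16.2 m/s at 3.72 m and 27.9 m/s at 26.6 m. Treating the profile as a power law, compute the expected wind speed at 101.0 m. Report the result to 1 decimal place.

First find α: α = ln(V₂/V₁)/ln(z₂/z₁) = ln(27.9/16.2)/ln(26.6/3.72) = 0.54362/1.96719 = 0.2763
Extrapolate from 26.6 m to 101.0 m: V₃ = 27.9 × (101.0/26.6)^0.2763 = 27.9 × 1.4458 = 40.3392 m/s

40.3 m/s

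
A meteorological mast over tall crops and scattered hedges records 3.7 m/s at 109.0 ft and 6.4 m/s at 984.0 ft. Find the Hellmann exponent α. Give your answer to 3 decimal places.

α ≈ 0.249

Power law: V₂/V₁ = (z₂/z₁)^α ⇒ α = ln(V₂/V₁) / ln(z₂/z₁)
α = ln(6.4/3.7) / ln(984.0/109.0) = ln(1.7297) / ln(9.0275)
  = 0.54797 / 2.20028 = 0.24904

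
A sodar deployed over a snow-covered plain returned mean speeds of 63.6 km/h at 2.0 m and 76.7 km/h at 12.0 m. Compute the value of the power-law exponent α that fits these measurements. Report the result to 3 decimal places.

Power law: V₂/V₁ = (z₂/z₁)^α ⇒ α = ln(V₂/V₁) / ln(z₂/z₁)
α = ln(76.7/63.6) / ln(12.0/2.0) = ln(1.2060) / ln(6.0000)
  = 0.18729 / 1.79176 = 0.10453

α ≈ 0.105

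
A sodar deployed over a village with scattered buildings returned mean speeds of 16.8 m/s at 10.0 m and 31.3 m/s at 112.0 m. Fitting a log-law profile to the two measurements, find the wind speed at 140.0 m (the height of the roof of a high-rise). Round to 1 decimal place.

32.6 m/s

Log law: V ∝ ln(z/z₀). From the pair, with r = V₁/V₂ = 0.53674,
ln z₀ = (ln z₁ − r·ln z₂)/(1 − r) = (2.3026 − 0.53674×4.7185)/0.46326 = -0.4965 → z₀ = 0.6086 m
V₃ = V₁ · ln(z₃/z₀)/ln(z₁/z₀) = 16.8 × 5.4382/2.7991 = 32.6393 m/s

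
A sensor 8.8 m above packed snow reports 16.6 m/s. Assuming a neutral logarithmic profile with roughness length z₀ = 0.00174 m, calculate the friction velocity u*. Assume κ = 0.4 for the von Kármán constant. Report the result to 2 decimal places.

Log law: V(z) = (u*/κ) · ln(z/z₀) ⇒ u* = κ · V / ln(z/z₀)
u* = 0.4 × 16.6 / ln(8.8/0.00174) = 0.4 × 16.6 / 8.5286
   = 6.6400 / 8.5286 = 0.7786 m/s

u* ≈ 0.78 m/s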